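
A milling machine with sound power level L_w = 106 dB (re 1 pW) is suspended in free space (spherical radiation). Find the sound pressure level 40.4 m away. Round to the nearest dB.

L_p = L_w − 10·log₁₀(4π·r²) with r = 40.4 m.
4π·r² = 2.051e+04 m², 10·log₁₀ of that is 43.120 dB.
L_p = 106 − 43.120 = 62.88 dB.

63 dB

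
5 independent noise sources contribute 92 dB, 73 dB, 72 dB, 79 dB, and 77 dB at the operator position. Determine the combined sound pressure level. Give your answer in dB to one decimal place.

92.4 dB

For uncorrelated sources the intensities add, so convert each level to linear form, sum, and take 10·log₁₀ of the total.
Σ 10^(L/10) = 10^(92/10) + 10^(73/10) + 10^(72/10) + 10^(79/10) + 10^(77/10) = 1.750e+09.
L_total = 10·log₁₀(1.750e+09) = 92.43 dB.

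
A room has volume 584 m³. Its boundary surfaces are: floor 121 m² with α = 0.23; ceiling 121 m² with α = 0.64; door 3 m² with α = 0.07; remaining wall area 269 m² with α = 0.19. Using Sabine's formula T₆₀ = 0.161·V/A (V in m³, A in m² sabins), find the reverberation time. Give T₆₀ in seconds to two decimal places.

A = Σ Sᵢαᵢ = 121·0.23 + 121·0.64 + 3·0.07 + 269·0.19 = 156.59 m².
T₆₀ = 0.161·V/A = 0.161·584/156.59 = 0.600 s.

0.60 s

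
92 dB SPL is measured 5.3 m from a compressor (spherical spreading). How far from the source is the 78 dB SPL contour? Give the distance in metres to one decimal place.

26.6 m

The 14.0 dB drop corresponds to a distance ratio of 10^(14.0/20) for a point source.
r₂ = 5.3·10^((92−78)/20) = 5.3·10^(14.0/20) = 26.56 m.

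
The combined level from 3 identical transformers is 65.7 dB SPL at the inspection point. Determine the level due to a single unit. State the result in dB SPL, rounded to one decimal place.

60.9 dB SPL

3 equal contributions raise the level by 10·log₁₀ 3 = 4.771 dB, so each unit alone gives 65.7 − 4.771.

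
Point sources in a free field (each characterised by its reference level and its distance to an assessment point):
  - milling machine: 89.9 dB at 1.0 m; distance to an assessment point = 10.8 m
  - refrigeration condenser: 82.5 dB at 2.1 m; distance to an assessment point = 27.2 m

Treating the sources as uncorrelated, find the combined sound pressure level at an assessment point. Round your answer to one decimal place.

Apply inverse-square spreading to bring every level to the receiver, then sum 10^(L/10).
milling machine: 89.9 − 20·log₁₀(10.8/1.0) = 89.9 − 20.67 = 69.23 dB.
refrigeration condenser: 82.5 − 20·log₁₀(27.2/2.1) = 82.5 − 22.25 = 60.25 dB.
Σ 10^(L/10) = 9.438e+06 → L_total = 10·log₁₀(9.438e+06) = 69.75 dB.

69.7 dB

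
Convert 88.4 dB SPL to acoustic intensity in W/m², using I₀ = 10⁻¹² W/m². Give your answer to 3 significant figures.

L = 10·log₁₀(I/I₀) ⇒ I = I₀·10^(L/10) = 10⁻¹² × 10^8.84.

0.000692 W/m²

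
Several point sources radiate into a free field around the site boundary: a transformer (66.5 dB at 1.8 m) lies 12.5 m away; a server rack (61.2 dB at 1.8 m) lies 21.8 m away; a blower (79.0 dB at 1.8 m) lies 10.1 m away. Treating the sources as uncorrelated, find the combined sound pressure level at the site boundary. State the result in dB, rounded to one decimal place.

First find each source's level at the receiver (point-source: −20·log₁₀(r/r_ref)), then combine on an intensity basis.
transformer: 66.5 − 20·log₁₀(12.5/1.8) = 66.5 − 16.83 = 49.67 dB.
server rack: 61.2 − 20·log₁₀(21.8/1.8) = 61.2 − 21.66 = 39.54 dB.
blower: 79.0 − 20·log₁₀(10.1/1.8) = 79.0 − 14.98 = 64.02 dB.
Σ 10^(L/10) = 2.625e+06 → L_total = 10·log₁₀(2.625e+06) = 64.19 dB.

64.2 dB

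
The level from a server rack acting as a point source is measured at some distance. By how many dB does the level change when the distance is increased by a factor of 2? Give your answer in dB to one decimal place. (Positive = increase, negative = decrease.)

-6.0 dB

A point source loses 6 dB per doubling of distance; generally ΔL = −20·log₁₀(r₂/r₁).
ΔL = −20·log₁₀(2) = -6.02 dB.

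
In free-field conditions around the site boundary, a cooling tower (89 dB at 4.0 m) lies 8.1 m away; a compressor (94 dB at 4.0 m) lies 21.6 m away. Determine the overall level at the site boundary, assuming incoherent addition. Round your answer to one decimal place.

84.5 dB

Propagate each source to the receiver with L = L_ref − 20·log₁₀(r/r_ref), then add intensities.
cooling tower: 89 − 20·log₁₀(8.1/4.0) = 89 − 6.13 = 82.87 dB.
compressor: 94 − 20·log₁₀(21.6/4.0) = 94 − 14.65 = 79.35 dB.
Σ 10^(L/10) = 2.799e+08 → L_total = 10·log₁₀(2.799e+08) = 84.47 dB.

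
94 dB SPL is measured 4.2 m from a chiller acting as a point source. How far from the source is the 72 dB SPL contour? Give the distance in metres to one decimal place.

Point-source spreading drops the level by 20·log₁₀(r₂/r₁); inverting, r₂/r₁ = 10^(ΔL/20).
r₂ = 4.2·10^((94−72)/20) = 4.2·10^(22.0/20) = 52.87 m.

52.9 m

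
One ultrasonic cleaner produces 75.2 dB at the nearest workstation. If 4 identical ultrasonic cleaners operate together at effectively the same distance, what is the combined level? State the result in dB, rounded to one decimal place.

81.2 dB

N identical incoherent sources raise the level by 10·log₁₀ N.
L_total = 75.2 + 10·log₁₀(4) = 75.2 + 6.021 = 81.22 dB.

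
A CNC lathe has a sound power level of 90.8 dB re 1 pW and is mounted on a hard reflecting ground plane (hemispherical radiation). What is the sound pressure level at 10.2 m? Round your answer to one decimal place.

62.6 dB

The power spreads over a hemisphere of area 2π·r², so L_p = L_w − 10·log₁₀(2π·r²).
2π·r² = 653.7 m², 10·log₁₀ of that is 28.154 dB.
L_p = 90.8 − 28.154 = 62.65 dB.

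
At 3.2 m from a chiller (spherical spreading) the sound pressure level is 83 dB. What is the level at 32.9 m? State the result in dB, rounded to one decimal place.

62.8 dB

For a point source, L₂ = L₁ − 20·log₁₀(r₂/r₁).
L₂ = 83 − 20·log₁₀(32.9/3.2) = 83 − 20.241 = 62.76 dB.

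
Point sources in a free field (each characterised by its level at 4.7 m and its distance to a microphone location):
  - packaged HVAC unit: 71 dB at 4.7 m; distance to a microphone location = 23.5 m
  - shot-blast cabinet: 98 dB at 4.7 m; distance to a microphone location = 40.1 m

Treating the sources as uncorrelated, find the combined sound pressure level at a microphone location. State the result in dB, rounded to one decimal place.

79.4 dB

Apply inverse-square spreading to bring every level to the receiver, then sum 10^(L/10).
packaged HVAC unit: 71 − 20·log₁₀(23.5/4.7) = 71 − 13.98 = 57.02 dB.
shot-blast cabinet: 98 − 20·log₁₀(40.1/4.7) = 98 − 18.62 = 79.38 dB.
Σ 10^(L/10) = 8.718e+07 → L_total = 10·log₁₀(8.718e+07) = 79.40 dB.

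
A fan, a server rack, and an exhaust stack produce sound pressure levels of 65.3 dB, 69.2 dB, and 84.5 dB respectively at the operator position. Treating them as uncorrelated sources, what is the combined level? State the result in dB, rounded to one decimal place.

Incoherent sources combine by intensity addition: L_total = 10·log₁₀(Σ 10^(L_i/10)).
Σ 10^(L/10) = 10^(65.3/10) + 10^(69.2/10) + 10^(84.5/10) = 2.935e+08.
L_total = 10·log₁₀(2.935e+08) = 84.68 dB.

84.7 dB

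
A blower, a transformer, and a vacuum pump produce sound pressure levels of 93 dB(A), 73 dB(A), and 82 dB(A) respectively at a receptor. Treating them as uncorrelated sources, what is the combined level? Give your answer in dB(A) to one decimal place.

93.4 dB(A)

For uncorrelated sources the intensities add, so convert each level to linear form, sum, and take 10·log₁₀ of the total.
Σ 10^(L/10) = 10^(93/10) + 10^(73/10) + 10^(82/10) = 2.174e+09.
L_total = 10·log₁₀(2.174e+09) = 93.37 dB(A).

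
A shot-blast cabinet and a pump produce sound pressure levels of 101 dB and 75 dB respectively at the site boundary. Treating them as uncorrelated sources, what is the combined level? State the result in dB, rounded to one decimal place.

For uncorrelated sources the intensities add, so convert each level to linear form, sum, and take 10·log₁₀ of the total.
Σ 10^(L/10) = 10^(101/10) + 10^(75/10) = 1.262e+10.
L_total = 10·log₁₀(1.262e+10) = 101.01 dB.

101.0 dB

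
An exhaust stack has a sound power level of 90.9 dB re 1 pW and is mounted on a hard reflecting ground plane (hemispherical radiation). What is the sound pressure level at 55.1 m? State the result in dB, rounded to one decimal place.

Free-field hemispherical radiation: L_p = L_w − 10·log₁₀(2π·r²), r = 55.1 m.
2π·r² = 1.908e+04 m², 10·log₁₀ of that is 42.805 dB.
L_p = 90.9 − 42.805 = 48.10 dB.

48.1 dB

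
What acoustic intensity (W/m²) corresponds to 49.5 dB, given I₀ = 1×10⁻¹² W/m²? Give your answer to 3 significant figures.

8.91e-08 W/m²

I = I₀·10^(L/10) = 10⁻¹² × 10^(49.5/10) = 10^(-7.050).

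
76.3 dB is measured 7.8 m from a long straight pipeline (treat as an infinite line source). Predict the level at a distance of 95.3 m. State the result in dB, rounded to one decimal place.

Line-source attenuation: ΔL = 10·log₁₀(r₂/r₁) = 10·log₁₀(95.3/7.8) = 10.870 dB.
L₂ = 76.3 − 10·log₁₀(95.3/7.8) = 76.3 − 10.870 = 65.43 dB.

65.4 dB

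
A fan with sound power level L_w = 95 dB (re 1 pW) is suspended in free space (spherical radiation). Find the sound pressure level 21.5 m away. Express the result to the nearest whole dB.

The power spreads over a sphere of area 4π·r², so L_p = L_w − 10·log₁₀(4π·r²).
4π·r² = 5809 m², 10·log₁₀ of that is 37.641 dB.
L_p = 95 − 37.641 = 57.36 dB.

57 dB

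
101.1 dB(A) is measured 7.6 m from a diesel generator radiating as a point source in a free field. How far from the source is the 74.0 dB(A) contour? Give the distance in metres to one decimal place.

For a point source L₁ − L₂ = 20·log₁₀(r₂/r₁), so r₂ = r₁·10^((L₁−L₂)/20).
r₂ = 7.6·10^((101.1−74.0)/20) = 7.6·10^(27.1/20) = 172.11 m.

172.1 m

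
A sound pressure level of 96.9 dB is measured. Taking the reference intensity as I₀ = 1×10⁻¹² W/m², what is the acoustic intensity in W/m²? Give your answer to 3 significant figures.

0.00490 W/m²

I = I₀·10^(L/10) = 10⁻¹² × 10^(96.9/10) = 10^(-2.310).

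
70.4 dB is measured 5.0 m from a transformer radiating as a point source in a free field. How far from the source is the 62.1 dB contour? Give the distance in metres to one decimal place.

13.0 m

The 8.3 dB drop corresponds to a distance ratio of 10^(8.3/20) for a point source.
r₂ = 5.0·10^((70.4−62.1)/20) = 5.0·10^(8.3/20) = 13.00 m.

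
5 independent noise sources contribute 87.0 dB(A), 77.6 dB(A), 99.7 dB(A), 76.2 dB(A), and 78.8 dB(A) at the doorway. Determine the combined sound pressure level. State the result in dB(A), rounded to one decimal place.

For uncorrelated sources the intensities add, so convert each level to linear form, sum, and take 10·log₁₀ of the total.
Σ 10^(L/10) = 10^(87.0/10) + 10^(77.6/10) + 10^(99.7/10) + 10^(76.2/10) + 10^(78.8/10) = 1.001e+10.
L_total = 10·log₁₀(1.001e+10) = 100.00 dB(A).

100.0 dB(A)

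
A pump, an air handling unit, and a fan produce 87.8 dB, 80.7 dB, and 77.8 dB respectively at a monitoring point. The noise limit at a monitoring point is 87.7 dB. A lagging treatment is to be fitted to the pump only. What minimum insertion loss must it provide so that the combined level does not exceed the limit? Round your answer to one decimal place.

Everything except the pump sums to 10^(80.7/10) + 10^(77.8/10) = 1.777e+08 in linear terms, 82.50 dB.
To meet 87.7 dB overall, the treated pump may contribute at most 10^(87.7/10) − 1.777e+08 = 4.111e+08, i.e. 86.14 dB.
So the pump must be reduced from 87.8 to 86.14 dB: IL = 1.66 dB.

1.7 dB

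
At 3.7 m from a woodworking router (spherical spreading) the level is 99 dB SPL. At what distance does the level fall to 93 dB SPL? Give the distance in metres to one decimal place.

Point-source spreading drops the level by 20·log₁₀(r₂/r₁); inverting, r₂/r₁ = 10^(ΔL/20).
r₂ = 3.7·10^((99−93)/20) = 3.7·10^(6.0/20) = 7.38 m.

7.4 m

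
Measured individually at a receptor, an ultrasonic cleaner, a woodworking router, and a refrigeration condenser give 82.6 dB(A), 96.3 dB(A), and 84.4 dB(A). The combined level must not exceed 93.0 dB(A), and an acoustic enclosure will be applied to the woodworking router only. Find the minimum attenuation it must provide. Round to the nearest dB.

Everything except the woodworking router sums to 10^(82.6/10) + 10^(84.4/10) = 4.574e+08 in linear terms, 86.60 dB(A).
The limit corresponds to 10^(93.0/10) = 1.995e+09; subtracting the fixed part leaves 1.538e+09 for the woodworking router, i.e. 91.87 dB(A).
So the woodworking router must be reduced from 96.3 to 91.87 dB(A): IL = 4.43 dB.

4 dB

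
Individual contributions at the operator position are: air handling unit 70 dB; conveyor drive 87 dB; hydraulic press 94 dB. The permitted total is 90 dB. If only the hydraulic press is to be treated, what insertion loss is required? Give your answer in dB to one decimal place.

Everything except the hydraulic press sums to 10^(70/10) + 10^(87/10) = 5.112e+08 in linear terms, 87.09 dB.
The limit corresponds to 10^(90/10) = 1.000e+09; subtracting the fixed part leaves 4.888e+08 for the hydraulic press, i.e. 86.89 dB.
So the hydraulic press must be reduced from 94 to 86.89 dB: IL = 7.11 dB.

7.1 dB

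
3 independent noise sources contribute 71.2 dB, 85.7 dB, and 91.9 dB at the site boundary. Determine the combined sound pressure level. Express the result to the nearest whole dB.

Incoherent sources combine by intensity addition: L_total = 10·log₁₀(Σ 10^(L_i/10)).
Σ 10^(L/10) = 10^(71.2/10) + 10^(85.7/10) + 10^(91.9/10) = 1.934e+09.
L_total = 10·log₁₀(1.934e+09) = 92.86 dB.

93 dB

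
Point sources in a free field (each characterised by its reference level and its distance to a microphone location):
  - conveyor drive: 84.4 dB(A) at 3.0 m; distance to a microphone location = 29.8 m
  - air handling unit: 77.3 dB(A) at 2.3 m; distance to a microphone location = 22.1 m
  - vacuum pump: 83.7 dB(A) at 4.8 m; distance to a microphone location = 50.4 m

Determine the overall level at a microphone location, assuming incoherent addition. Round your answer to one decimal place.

67.4 dB(A)

First find each source's level at the receiver (point-source: −20·log₁₀(r/r_ref)), then combine on an intensity basis.
conveyor drive: 84.4 − 20·log₁₀(29.8/3.0) = 84.4 − 19.94 = 64.46 dB(A).
air handling unit: 77.3 − 20·log₁₀(22.1/2.3) = 77.3 − 19.65 = 57.65 dB(A).
vacuum pump: 83.7 − 20·log₁₀(50.4/4.8) = 83.7 − 20.42 = 63.28 dB(A).
Σ 10^(L/10) = 5.499e+06 → L_total = 10·log₁₀(5.499e+06) = 67.40 dB(A).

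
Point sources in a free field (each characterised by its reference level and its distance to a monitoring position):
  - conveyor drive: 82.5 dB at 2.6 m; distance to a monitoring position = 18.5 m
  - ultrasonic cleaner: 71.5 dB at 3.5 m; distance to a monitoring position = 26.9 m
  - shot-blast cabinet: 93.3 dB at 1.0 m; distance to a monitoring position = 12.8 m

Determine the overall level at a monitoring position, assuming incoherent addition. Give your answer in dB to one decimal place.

72.3 dB

Apply inverse-square spreading to bring every level to the receiver, then sum 10^(L/10).
conveyor drive: 82.5 − 20·log₁₀(18.5/2.6) = 82.5 − 17.04 = 65.46 dB.
ultrasonic cleaner: 71.5 − 20·log₁₀(26.9/3.5) = 71.5 − 17.71 = 53.79 dB.
shot-blast cabinet: 93.3 − 20·log₁₀(12.8/1.0) = 93.3 − 22.14 = 71.16 dB.
Σ 10^(L/10) = 1.680e+07 → L_total = 10·log₁₀(1.680e+07) = 72.25 dB.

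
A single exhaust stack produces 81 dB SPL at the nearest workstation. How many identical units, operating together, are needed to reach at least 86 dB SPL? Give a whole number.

Need L₁ + 10·log₁₀ N ≥ 86, i.e. log₁₀ N ≥ 0.50.
N ≥ 10^(5.0/10) = 3.162, so N = 4.

4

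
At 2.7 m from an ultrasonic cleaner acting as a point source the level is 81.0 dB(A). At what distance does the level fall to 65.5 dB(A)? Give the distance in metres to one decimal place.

16.1 m

The 15.5 dB drop corresponds to a distance ratio of 10^(15.5/20) for a point source.
r₂ = 2.7·10^((81.0−65.5)/20) = 2.7·10^(15.5/20) = 16.08 m.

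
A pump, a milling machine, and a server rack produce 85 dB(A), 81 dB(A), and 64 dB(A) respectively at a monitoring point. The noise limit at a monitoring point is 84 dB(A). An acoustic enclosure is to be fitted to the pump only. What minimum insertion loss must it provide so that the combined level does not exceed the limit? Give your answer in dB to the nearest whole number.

4 dB

Fixed contribution from the other sources: Σ 10^(L/10) = 10^(81/10) + 10^(64/10) = 1.284e+08 (81.09 dB(A)).
To meet 84 dB(A) overall, the treated pump may contribute at most 10^(84/10) − 1.284e+08 = 1.228e+08, i.e. 80.89 dB(A).
Required insertion loss = 85 − 80.89 = 4.11 dB.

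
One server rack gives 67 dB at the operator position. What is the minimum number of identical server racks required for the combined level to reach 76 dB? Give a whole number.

8

The shortfall is 76 − 67 = 9.0 dB, and N units add 10·log₁₀ N, so need 10·log₁₀ N ≥ 9.0.
N ≥ 10^(9.0/10) = 7.943, so N = 8.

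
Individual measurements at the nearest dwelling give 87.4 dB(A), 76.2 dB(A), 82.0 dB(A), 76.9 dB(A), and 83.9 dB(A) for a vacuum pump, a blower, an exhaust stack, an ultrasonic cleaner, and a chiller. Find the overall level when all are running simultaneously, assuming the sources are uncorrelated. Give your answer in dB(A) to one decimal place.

Incoherent sources combine by intensity addition: L_total = 10·log₁₀(Σ 10^(L_i/10)).
Σ 10^(L/10) = 10^(87.4/10) + 10^(76.2/10) + 10^(82.0/10) + 10^(76.9/10) + 10^(83.9/10) = 1.044e+09.
L_total = 10·log₁₀(1.044e+09) = 90.19 dB(A).

90.2 dB(A)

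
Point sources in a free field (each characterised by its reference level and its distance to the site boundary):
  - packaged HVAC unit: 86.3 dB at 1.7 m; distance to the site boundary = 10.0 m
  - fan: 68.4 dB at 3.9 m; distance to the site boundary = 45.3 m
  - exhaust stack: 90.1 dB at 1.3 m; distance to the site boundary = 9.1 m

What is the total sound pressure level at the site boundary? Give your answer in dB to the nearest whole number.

75 dB

First find each source's level at the receiver (point-source: −20·log₁₀(r/r_ref)), then combine on an intensity basis.
packaged HVAC unit: 86.3 − 20·log₁₀(10.0/1.7) = 86.3 − 15.39 = 70.91 dB.
fan: 68.4 − 20·log₁₀(45.3/3.9) = 68.4 − 21.30 = 47.10 dB.
exhaust stack: 90.1 − 20·log₁₀(9.1/1.3) = 90.1 − 16.90 = 73.20 dB.
Σ 10^(L/10) = 3.326e+07 → L_total = 10·log₁₀(3.326e+07) = 75.22 dB.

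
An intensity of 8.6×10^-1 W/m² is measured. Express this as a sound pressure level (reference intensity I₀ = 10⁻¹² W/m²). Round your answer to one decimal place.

Dividing by I₀ shifts the exponent by 12: I/I₀ = 8.6×10^11.
L = 10·(0.9345 + 11) = 119.34 dB.

119.3 dB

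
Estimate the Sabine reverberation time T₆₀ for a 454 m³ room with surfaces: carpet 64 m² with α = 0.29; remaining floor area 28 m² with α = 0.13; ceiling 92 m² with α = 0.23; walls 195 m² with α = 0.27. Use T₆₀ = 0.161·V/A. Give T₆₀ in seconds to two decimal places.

Total absorption A = 64·0.29 + 28·0.13 + 92·0.23 + 195·0.27 = 96.01 m² sabins.
T₆₀ = 0.161·V/A = 0.161·454/96.01 = 0.761 s.

0.76 s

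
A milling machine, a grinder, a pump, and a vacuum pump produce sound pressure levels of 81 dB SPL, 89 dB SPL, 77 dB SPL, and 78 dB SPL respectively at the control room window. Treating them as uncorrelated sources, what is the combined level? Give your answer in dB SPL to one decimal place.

90.1 dB SPL

For uncorrelated sources the intensities add, so convert each level to linear form, sum, and take 10·log₁₀ of the total.
Σ 10^(L/10) = 10^(81/10) + 10^(89/10) + 10^(77/10) + 10^(78/10) = 1.033e+09.
L_total = 10·log₁₀(1.033e+09) = 90.14 dB SPL.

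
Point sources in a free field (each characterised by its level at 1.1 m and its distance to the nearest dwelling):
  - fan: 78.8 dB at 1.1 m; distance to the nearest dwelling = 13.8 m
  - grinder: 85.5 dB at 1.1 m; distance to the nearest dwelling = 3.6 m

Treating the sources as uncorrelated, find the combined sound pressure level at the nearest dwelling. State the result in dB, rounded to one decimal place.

75.3 dB

Apply inverse-square spreading to bring every level to the receiver, then sum 10^(L/10).
fan: 78.8 − 20·log₁₀(13.8/1.1) = 78.8 − 21.97 = 56.83 dB.
grinder: 85.5 − 20·log₁₀(3.6/1.1) = 85.5 − 10.30 = 75.20 dB.
Σ 10^(L/10) = 3.361e+07 → L_total = 10·log₁₀(3.361e+07) = 75.26 dB.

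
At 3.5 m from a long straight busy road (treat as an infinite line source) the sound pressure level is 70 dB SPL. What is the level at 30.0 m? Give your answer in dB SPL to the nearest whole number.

Line-source attenuation: ΔL = 10·log₁₀(r₂/r₁) = 10·log₁₀(30.0/3.5) = 9.331 dB.
L₂ = 70 − 10·log₁₀(30.0/3.5) = 70 − 9.331 = 60.67 dB SPL.

61 dB SPL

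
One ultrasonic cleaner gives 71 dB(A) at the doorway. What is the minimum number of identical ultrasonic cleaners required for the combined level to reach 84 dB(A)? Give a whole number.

20

The shortfall is 84 − 71 = 13.0 dB, and N units add 10·log₁₀ N, so need 10·log₁₀ N ≥ 13.0.
N ≥ 10^(13.0/10) = 19.953, so N = 20.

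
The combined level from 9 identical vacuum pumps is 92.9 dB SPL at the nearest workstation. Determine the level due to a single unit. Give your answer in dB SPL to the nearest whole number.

83 dB SPL

9 equal contributions raise the level by 10·log₁₀ 9 = 9.542 dB, so each unit alone gives 92.9 − 9.542.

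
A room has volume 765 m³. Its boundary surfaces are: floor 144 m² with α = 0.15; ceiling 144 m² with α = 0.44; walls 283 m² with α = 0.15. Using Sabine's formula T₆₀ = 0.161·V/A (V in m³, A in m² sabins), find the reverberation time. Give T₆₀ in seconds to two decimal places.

0.97 s

Summing Sᵢαᵢ: 144·0.15 + 144·0.44 + 283·0.15 = 127.41 m².
T₆₀ = 0.161·V/A = 0.161·765/127.41 = 0.967 s.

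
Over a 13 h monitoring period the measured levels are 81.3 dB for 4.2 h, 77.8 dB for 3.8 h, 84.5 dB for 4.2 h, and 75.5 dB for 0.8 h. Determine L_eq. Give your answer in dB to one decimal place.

The energy average is taken in the linear domain: L_eq = 10·log₁₀[(Σ tᵢ·10^(Lᵢ/10))/T], T = 13 h.
Σ tᵢ·10^(Lᵢ/10) = 4.2·10^(81.3/10) + 3.8·10^(77.8/10) + 4.2·10^(84.5/10) + 0.8·10^(75.5/10) = 2.008e+09.
L_eq = 10·log₁₀(2.008e+09/13) = 81.89 dB.

81.9 dB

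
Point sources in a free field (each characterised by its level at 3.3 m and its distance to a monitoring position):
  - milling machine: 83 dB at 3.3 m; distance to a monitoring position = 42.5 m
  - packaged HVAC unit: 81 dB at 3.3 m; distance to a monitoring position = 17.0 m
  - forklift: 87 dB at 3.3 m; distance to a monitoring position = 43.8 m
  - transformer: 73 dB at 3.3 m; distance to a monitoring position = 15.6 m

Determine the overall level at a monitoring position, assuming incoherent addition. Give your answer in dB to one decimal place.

69.9 dB

Propagate each source to the receiver with L = L_ref − 20·log₁₀(r/r_ref), then add intensities.
milling machine: 83 − 20·log₁₀(42.5/3.3) = 83 − 22.20 = 60.80 dB.
packaged HVAC unit: 81 − 20·log₁₀(17.0/3.3) = 81 − 14.24 = 66.76 dB.
forklift: 87 − 20·log₁₀(43.8/3.3) = 87 − 22.46 = 64.54 dB.
transformer: 73 − 20·log₁₀(15.6/3.3) = 73 − 13.49 = 59.51 dB.
Σ 10^(L/10) = 9.685e+06 → L_total = 10·log₁₀(9.685e+06) = 69.86 dB.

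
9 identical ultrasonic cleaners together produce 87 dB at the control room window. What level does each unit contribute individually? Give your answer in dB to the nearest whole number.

77 dB

For N identical incoherent sources L_total = L₁ + 10·log₁₀ N, so L₁ = 87 − 10·log₁₀(9) = 87 − 9.542.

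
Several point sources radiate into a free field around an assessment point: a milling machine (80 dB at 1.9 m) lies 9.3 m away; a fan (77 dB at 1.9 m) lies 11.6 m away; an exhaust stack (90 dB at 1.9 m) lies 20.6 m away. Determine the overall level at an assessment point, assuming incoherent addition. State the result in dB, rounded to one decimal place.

71.5 dB

Apply inverse-square spreading to bring every level to the receiver, then sum 10^(L/10).
milling machine: 80 − 20·log₁₀(9.3/1.9) = 80 − 13.79 = 66.21 dB.
fan: 77 − 20·log₁₀(11.6/1.9) = 77 − 15.71 = 61.29 dB.
exhaust stack: 90 − 20·log₁₀(20.6/1.9) = 90 − 20.70 = 69.30 dB.
Σ 10^(L/10) = 1.403e+07 → L_total = 10·log₁₀(1.403e+07) = 71.47 dB.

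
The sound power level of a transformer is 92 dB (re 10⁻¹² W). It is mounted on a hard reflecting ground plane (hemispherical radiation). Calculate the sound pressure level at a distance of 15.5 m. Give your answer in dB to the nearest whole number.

60 dB

L_p = L_w − 10·log₁₀(2π·r²) with r = 15.5 m.
2π·r² = 1510 m², 10·log₁₀ of that is 31.788 dB.
L_p = 92 − 31.788 = 60.21 dB.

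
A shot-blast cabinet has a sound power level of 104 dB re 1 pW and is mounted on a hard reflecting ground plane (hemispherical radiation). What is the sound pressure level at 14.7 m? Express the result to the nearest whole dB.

73 dB

Free-field hemispherical radiation: L_p = L_w − 10·log₁₀(2π·r²), r = 14.7 m.
2π·r² = 1358 m², 10·log₁₀ of that is 31.328 dB.
L_p = 104 − 31.328 = 72.67 dB.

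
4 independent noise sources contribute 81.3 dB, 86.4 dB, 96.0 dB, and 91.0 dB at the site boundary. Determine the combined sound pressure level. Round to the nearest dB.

98 dB

Incoherent sources combine by intensity addition: L_total = 10·log₁₀(Σ 10^(L_i/10)).
Σ 10^(L/10) = 10^(81.3/10) + 10^(86.4/10) + 10^(96.0/10) + 10^(91.0/10) = 5.811e+09.
L_total = 10·log₁₀(5.811e+09) = 97.64 dB.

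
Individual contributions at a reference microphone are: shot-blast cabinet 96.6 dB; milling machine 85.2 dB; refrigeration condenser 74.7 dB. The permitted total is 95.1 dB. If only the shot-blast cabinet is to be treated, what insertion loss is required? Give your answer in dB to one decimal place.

2.0 dB

Fixed contribution from the other sources: Σ 10^(L/10) = 10^(85.2/10) + 10^(74.7/10) = 3.606e+08 (85.57 dB).
The limit corresponds to 10^(95.1/10) = 3.236e+09; subtracting the fixed part leaves 2.875e+09 for the shot-blast cabinet, i.e. 94.59 dB.
Required insertion loss = 96.6 − 94.59 = 2.01 dB.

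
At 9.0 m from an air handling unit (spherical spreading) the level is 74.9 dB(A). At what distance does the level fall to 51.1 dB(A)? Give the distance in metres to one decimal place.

139.4 m

The 23.8 dB drop corresponds to a distance ratio of 10^(23.8/20) for a point source.
r₂ = 9.0·10^((74.9−51.1)/20) = 9.0·10^(23.8/20) = 139.39 m.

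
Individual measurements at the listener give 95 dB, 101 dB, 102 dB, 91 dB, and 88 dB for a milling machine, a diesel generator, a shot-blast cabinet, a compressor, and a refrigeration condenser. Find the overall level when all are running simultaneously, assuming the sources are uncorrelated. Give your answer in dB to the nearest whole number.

For uncorrelated sources the intensities add, so convert each level to linear form, sum, and take 10·log₁₀ of the total.
Σ 10^(L/10) = 10^(95/10) + 10^(101/10) + 10^(102/10) + 10^(91/10) + 10^(88/10) = 3.349e+10.
L_total = 10·log₁₀(3.349e+10) = 105.25 dB.

105 dB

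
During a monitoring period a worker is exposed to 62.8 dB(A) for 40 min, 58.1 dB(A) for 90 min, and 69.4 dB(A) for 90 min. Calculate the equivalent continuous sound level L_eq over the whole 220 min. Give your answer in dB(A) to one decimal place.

66.2 dB(A)

L_eq = 10·log₁₀[(1/T)·Σ tᵢ·10^(Lᵢ/10)] with T = 220 min.
Σ tᵢ·10^(Lᵢ/10) = 40·10^(62.8/10) + 90·10^(58.1/10) + 90·10^(69.4/10) = 9.182e+08.
L_eq = 10·log₁₀(9.182e+08/220) = 66.21 dB(A).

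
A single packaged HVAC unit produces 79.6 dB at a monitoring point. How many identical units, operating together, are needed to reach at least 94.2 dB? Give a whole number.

29

The shortfall is 94.2 − 79.6 = 14.6 dB, and N units add 10·log₁₀ N, so need 10·log₁₀ N ≥ 14.6.
N ≥ 10^(14.6/10) = 28.840, so N = 29.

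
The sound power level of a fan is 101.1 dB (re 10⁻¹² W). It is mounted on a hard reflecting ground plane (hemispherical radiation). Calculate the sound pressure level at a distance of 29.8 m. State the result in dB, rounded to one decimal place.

63.6 dB

L_p = L_w − 10·log₁₀(2π·r²) with r = 29.8 m.
2π·r² = 5580 m², 10·log₁₀ of that is 37.466 dB.
L_p = 101.1 − 37.466 = 63.63 dB.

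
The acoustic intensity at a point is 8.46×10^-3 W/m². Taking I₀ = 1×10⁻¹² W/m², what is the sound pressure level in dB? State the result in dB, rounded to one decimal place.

I/I₀ = 8.46×10^-3/10⁻¹² = 8.46×10^9, and L = 10·log₁₀(I/I₀).
L = 10·(0.9274 + 9) = 99.27 dB.

99.3 dB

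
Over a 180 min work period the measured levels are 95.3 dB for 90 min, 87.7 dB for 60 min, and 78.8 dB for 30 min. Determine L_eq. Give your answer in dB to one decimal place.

92.8 dB

The energy average is taken in the linear domain: L_eq = 10·log₁₀[(Σ tᵢ·10^(Lᵢ/10))/T], T = 180 min.
Σ tᵢ·10^(Lᵢ/10) = 90·10^(95.3/10) + 60·10^(87.7/10) + 30·10^(78.8/10) = 3.426e+11.
L_eq = 10·log₁₀(3.426e+11/180) = 92.79 dB.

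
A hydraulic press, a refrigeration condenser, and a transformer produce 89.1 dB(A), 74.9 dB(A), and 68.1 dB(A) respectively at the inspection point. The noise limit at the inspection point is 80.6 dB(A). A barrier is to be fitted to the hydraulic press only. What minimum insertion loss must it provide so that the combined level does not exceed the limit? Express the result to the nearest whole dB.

Everything except the hydraulic press sums to 10^(74.9/10) + 10^(68.1/10) = 3.736e+07 in linear terms, 75.72 dB(A).
The limit corresponds to 10^(80.6/10) = 1.148e+08; subtracting the fixed part leaves 7.746e+07 for the hydraulic press, i.e. 78.89 dB(A).
So the hydraulic press must be reduced from 89.1 to 78.89 dB(A): IL = 10.21 dB.

10 dB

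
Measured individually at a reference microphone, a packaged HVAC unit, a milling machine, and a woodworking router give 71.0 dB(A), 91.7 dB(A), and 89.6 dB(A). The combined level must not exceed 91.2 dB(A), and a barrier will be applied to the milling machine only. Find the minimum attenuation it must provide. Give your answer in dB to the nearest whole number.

6 dB

Everything except the milling machine sums to 10^(71.0/10) + 10^(89.6/10) = 9.246e+08 in linear terms, 89.66 dB(A).
To meet 91.2 dB(A) overall, the treated milling machine may contribute at most 10^(91.2/10) − 9.246e+08 = 3.937e+08, i.e. 85.95 dB(A).
So the milling machine must be reduced from 91.7 to 85.95 dB(A): IL = 5.75 dB.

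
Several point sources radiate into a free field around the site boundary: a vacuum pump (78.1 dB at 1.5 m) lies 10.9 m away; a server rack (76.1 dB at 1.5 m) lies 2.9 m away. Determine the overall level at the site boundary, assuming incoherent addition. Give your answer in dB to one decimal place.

First find each source's level at the receiver (point-source: −20·log₁₀(r/r_ref)), then combine on an intensity basis.
vacuum pump: 78.1 − 20·log₁₀(10.9/1.5) = 78.1 − 17.23 = 60.87 dB.
server rack: 76.1 − 20·log₁₀(2.9/1.5) = 76.1 − 5.73 = 70.37 dB.
Σ 10^(L/10) = 1.212e+07 → L_total = 10·log₁₀(1.212e+07) = 70.84 dB.

70.8 dB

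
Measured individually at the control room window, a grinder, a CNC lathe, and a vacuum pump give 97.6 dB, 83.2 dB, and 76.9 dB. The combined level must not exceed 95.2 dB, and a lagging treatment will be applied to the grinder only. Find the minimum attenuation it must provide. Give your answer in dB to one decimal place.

Fixed contribution from the other sources: Σ 10^(L/10) = 10^(83.2/10) + 10^(76.9/10) = 2.579e+08 (84.11 dB).
To meet 95.2 dB overall, the treated grinder may contribute at most 10^(95.2/10) − 2.579e+08 = 3.053e+09, i.e. 94.85 dB.
So the grinder must be reduced from 97.6 to 94.85 dB: IL = 2.75 dB.

2.8 dB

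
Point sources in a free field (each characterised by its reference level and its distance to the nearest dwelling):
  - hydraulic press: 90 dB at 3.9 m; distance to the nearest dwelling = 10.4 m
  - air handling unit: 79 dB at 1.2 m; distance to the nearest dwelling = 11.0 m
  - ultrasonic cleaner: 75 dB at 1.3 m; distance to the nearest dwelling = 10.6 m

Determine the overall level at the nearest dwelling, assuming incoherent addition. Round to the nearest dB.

Apply inverse-square spreading to bring every level to the receiver, then sum 10^(L/10).
hydraulic press: 90 − 20·log₁₀(10.4/3.9) = 90 − 8.52 = 81.48 dB.
air handling unit: 79 − 20·log₁₀(11.0/1.2) = 79 − 19.24 = 59.76 dB.
ultrasonic cleaner: 75 − 20·log₁₀(10.6/1.3) = 75 − 18.23 = 56.77 dB.
Σ 10^(L/10) = 1.420e+08 → L_total = 10·log₁₀(1.420e+08) = 81.52 dB.

82 dB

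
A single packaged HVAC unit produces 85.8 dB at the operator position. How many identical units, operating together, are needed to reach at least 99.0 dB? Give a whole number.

N identical sources give L₁ + 10·log₁₀ N, so require 10·log₁₀ N ≥ 99.0 − 85.8 = 13.2 dB.
N ≥ 10^(13.2/10) = 20.893, so N = 21.

21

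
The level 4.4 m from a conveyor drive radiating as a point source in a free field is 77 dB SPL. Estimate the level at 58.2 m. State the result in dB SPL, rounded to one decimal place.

54.6 dB SPL

Spherical spreading from a point source gives a 20·log₁₀(r₂/r₁) drop.
L₂ = 77 − 20·log₁₀(58.2/4.4) = 77 − 22.429 = 54.57 dB SPL.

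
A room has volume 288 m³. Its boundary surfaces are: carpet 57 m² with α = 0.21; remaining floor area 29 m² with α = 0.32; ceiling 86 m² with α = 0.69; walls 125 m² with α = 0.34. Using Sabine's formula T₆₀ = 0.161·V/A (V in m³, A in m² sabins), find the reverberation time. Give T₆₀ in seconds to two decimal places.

A = Σ Sᵢαᵢ = 57·0.21 + 29·0.32 + 86·0.69 + 125·0.34 = 123.09 m².
T₆₀ = 0.161 × 288 / 123.09 = 0.377 s.

0.38 s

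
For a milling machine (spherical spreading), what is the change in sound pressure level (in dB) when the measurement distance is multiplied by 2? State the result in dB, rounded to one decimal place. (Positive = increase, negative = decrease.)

With spherical spreading the level changes by −20·log₁₀(r₂/r₁).
ΔL = −20·log₁₀(2) = -6.02 dB.

-6.0 dB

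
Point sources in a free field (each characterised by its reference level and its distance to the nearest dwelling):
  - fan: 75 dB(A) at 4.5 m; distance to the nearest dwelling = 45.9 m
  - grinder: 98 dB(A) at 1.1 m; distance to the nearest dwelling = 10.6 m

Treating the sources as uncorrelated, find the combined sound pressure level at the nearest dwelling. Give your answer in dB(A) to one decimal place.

78.3 dB(A)

First find each source's level at the receiver (point-source: −20·log₁₀(r/r_ref)), then combine on an intensity basis.
fan: 75 − 20·log₁₀(45.9/4.5) = 75 − 20.17 = 54.83 dB(A).
grinder: 98 − 20·log₁₀(10.6/1.1) = 98 − 19.68 = 78.32 dB(A).
Σ 10^(L/10) = 6.825e+07 → L_total = 10·log₁₀(6.825e+07) = 78.34 dB(A).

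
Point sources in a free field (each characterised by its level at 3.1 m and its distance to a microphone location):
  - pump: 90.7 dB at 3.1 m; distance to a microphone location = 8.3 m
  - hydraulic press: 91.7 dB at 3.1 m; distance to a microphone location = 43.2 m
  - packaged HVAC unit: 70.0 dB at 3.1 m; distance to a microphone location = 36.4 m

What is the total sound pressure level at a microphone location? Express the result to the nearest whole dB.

Apply inverse-square spreading to bring every level to the receiver, then sum 10^(L/10).
pump: 90.7 − 20·log₁₀(8.3/3.1) = 90.7 − 8.55 = 82.15 dB.
hydraulic press: 91.7 − 20·log₁₀(43.2/3.1) = 91.7 − 22.88 = 68.82 dB.
packaged HVAC unit: 70.0 − 20·log₁₀(36.4/3.1) = 70.0 − 21.39 = 48.61 dB.
Σ 10^(L/10) = 1.716e+08 → L_total = 10·log₁₀(1.716e+08) = 82.34 dB.

82 dB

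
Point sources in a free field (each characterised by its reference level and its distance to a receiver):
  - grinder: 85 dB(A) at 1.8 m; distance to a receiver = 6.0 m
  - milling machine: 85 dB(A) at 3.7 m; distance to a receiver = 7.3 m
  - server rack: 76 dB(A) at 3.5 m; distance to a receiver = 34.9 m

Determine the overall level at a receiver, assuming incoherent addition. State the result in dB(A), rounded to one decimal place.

80.4 dB(A)

Apply inverse-square spreading to bring every level to the receiver, then sum 10^(L/10).
grinder: 85 − 20·log₁₀(6.0/1.8) = 85 − 10.46 = 74.54 dB(A).
milling machine: 85 − 20·log₁₀(7.3/3.7) = 85 − 5.90 = 79.10 dB(A).
server rack: 76 − 20·log₁₀(34.9/3.5) = 76 − 19.98 = 56.02 dB(A).
Σ 10^(L/10) = 1.101e+08 → L_total = 10·log₁₀(1.101e+08) = 80.42 dB(A).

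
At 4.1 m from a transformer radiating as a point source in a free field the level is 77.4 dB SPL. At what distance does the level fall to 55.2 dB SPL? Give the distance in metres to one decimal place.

52.8 m

The 22.2 dB drop corresponds to a distance ratio of 10^(22.2/20) for a point source.
r₂ = 4.1·10^((77.4−55.2)/20) = 4.1·10^(22.2/20) = 52.82 m.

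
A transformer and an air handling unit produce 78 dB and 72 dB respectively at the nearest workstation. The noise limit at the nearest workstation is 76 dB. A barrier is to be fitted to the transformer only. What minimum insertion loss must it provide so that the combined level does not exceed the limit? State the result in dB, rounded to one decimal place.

4.2 dB

Fixed contribution from the other source: Σ 10^(L/10) = 10^(72/10) = 1.585e+07 (72.00 dB).
The limit corresponds to 10^(76/10) = 3.981e+07; subtracting the fixed part leaves 2.396e+07 for the transformer, i.e. 73.80 dB.
So the transformer must be reduced from 78 to 73.80 dB: IL = 4.20 dB.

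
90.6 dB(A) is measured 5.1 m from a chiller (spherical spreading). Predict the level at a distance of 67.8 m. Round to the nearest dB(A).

68 dB(A)

Spherical spreading from a point source gives a 20·log₁₀(r₂/r₁) drop.
L₂ = 90.6 − 20·log₁₀(67.8/5.1) = 90.6 − 22.473 = 68.13 dB(A).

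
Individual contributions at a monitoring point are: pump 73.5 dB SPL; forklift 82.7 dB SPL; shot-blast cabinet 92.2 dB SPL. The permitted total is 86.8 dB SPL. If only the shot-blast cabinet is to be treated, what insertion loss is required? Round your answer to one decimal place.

7.9 dB

Everything except the shot-blast cabinet sums to 10^(73.5/10) + 10^(82.7/10) = 2.086e+08 in linear terms, 83.19 dB SPL.
To meet 86.8 dB SPL overall, the treated shot-blast cabinet may contribute at most 10^(86.8/10) − 2.086e+08 = 2.700e+08, i.e. 84.31 dB SPL.
So the shot-blast cabinet must be reduced from 92.2 to 84.31 dB SPL: IL = 7.89 dB.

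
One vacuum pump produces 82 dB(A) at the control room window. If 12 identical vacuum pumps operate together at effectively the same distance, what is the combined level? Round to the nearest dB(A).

With 12 equal, uncorrelated contributions the intensity is 12× that of one unit, giving a rise of 10·log₁₀ 12.
L_total = 82 + 10·log₁₀(12) = 82 + 10.792 = 92.79 dB(A).

93 dB(A)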